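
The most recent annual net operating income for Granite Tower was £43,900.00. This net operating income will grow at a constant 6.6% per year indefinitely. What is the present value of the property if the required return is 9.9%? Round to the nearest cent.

D₁ = D₀ × (1 + g) = £43,900.00 × 1.066 = £46,797.4000
Growing perpetuity: P = D₁ / (r − g) = £46,797.4000 / (0.099 − 0.066) = £1,418,103.03

£1418103.03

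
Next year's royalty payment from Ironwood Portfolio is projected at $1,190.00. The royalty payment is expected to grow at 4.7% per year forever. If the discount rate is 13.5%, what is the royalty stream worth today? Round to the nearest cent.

Growing perpetuity: P = D₁ / (r − g) = $1,190.0000 / (0.135 − 0.047) = $13,522.73

$13522.73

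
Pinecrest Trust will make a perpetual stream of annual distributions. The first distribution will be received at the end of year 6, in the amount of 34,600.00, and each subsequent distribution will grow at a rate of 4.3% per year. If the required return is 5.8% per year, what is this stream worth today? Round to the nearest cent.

1740029.06

Value at end of year 5: C₁ / (r − g) = 34,600.00 / (0.058 − 0.043) = 2,306,666.6667
Discount to today: PV = 2,306,666.6667 / (1 + 0.058)^5 = 2,306,666.6667 / 1.325648 = 1,740,029.06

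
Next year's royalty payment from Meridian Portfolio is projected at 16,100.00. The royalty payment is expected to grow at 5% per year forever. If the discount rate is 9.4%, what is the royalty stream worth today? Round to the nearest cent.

365909.09

Growing perpetuity: P = D₁ / (r − g) = 16,100.0000 / (0.094 − 0.05) = 365,909.09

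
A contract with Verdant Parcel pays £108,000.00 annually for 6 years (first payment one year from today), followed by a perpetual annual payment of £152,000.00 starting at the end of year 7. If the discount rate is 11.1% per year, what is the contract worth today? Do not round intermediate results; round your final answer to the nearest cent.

PV of 6-year annuity: £108,000.00 × [1 − (1+0.111)^−6] / 0.111 = 455584.88799
Perpetuity value at year 6: £152,000.00 / 0.111 = 1369369.36937
PV of perpetuity: 1369369.36937 / (1+0.111)^6 = 728175.82331
Total PV = 455584.88799 + 728175.82331 = 1183760.71130

£1183760.71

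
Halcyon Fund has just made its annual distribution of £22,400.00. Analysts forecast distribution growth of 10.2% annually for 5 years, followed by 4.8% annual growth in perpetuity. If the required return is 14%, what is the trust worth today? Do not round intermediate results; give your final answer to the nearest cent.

D_1 = 24684.80000
D_2 = 27202.64960
D_3 = 29977.31986
D_4 = 33035.00648
D_5 = 36404.57715
Terminal value at year 5: TV = D_5×(1+g_2)/(r−g_2) = 38151.99685/0.092 = 414695.61793
P_0 = D_1/(1+r)^1 + D_2/(1+r)^2 + D_3/(1+r)^3 + D_4/(1+r)^4 + D_5/(1+r)^5 + TV/(1+r)^5
    = 21653.33333 + 20931.55556 + 20233.83704 + 19559.37580 + 18907.39661 + 215379.90920 = 316665.40754

£316665.41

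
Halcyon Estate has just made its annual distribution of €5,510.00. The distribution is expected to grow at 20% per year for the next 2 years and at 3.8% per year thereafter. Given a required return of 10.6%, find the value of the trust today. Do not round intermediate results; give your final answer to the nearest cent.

D_1 = 6612.00000
D_2 = 7934.40000
Terminal value at year 2: TV = D_2×(1+g_2)/(r−g_2) = 8235.90720/0.068 = 121116.28235
P_0 = D_1/(1+r)^1 + D_2/(1+r)^2 + TV/(1+r)^2
    = 5978.30018 + 6486.40164 + 99013.01331 = 111477.71514

€111477.72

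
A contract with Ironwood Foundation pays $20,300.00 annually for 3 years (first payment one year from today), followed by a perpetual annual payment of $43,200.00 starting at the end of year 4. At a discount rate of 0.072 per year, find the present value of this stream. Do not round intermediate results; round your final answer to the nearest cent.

$540122.09

PV of 3-year annuity: $20,300.00 × [1 − (1+0.072)^−3] / 0.072 = 53079.54789
Perpetuity value at year 3: $43,200.00 / 0.072 = 600000.00000
PV of perpetuity: 600000.00000 / (1+0.072)^3 = 487042.53848
Total PV = 53079.54789 + 487042.53848 = 540122.08637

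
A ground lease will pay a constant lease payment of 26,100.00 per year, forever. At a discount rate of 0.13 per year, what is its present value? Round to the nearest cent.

200769.23

Level perpetuity: PV = C / r = 26,100.00 / 0.13 = 200,769.23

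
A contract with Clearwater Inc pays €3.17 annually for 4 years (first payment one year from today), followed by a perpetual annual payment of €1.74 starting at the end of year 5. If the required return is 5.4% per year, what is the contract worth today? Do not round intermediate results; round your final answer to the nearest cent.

PV of 4-year annuity: €3.17 × [1 − (1+0.054)^−4] / 0.054 = 11.13700
Perpetuity value at year 4: €1.74 / 0.054 = 32.22222
PV of perpetuity: 32.22222 / (1+0.054)^4 = 26.10917
Total PV = 11.13700 + 26.10917 = 37.24617

€37.25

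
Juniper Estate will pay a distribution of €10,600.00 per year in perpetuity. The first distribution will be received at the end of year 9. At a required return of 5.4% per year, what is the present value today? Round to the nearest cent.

€128880.50

Value at end of year 8: C / r = €10,600.00 / 0.054 = €196,296.2963
Discount to today: PV = €196,296.2963 / (1 + 0.054)^8 = €196,296.2963 / 1.523088 = €128,880.50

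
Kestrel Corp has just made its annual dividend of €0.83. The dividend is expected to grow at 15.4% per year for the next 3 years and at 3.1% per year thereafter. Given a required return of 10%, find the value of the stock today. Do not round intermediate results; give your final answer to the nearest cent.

€17.06

D_1 = 0.95782
D_2 = 1.10532
D_3 = 1.27554
Terminal value at year 3: TV = D_3×(1+g_2)/(r−g_2) = 1.31509/0.069 = 19.05922
P_0 = D_1/(1+r)^1 + D_2/(1+r)^2 + D_3/(1+r)^3 + TV/(1+r)^3
    = 0.87075 + 0.91349 + 0.95834 + 14.31947 = 17.06204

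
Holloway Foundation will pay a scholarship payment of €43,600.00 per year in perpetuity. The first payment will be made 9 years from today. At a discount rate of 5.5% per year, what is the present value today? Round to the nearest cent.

Value at end of year 8: C / r = €43,600.00 / 0.055 = €792,727.2727
Discount to today: PV = €792,727.2727 / (1 + 0.055)^8 = €792,727.2727 / 1.534687 = €516,540.20

€516540.20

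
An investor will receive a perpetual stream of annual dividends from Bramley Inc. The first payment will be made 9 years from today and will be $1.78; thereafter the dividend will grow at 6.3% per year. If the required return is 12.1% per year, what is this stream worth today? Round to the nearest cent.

Value at end of year 8: C₁ / (r − g) = $1.78 / (0.121 − 0.063) = $30.6897
Discount to today: PV = $30.6897 / (1 + 0.121)^8 = $30.6897 / 2.493704 = $12.31

$12.31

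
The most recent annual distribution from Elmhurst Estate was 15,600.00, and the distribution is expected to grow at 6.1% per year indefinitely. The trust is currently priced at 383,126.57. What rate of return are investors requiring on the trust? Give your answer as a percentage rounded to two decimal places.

D₁ = 15,600.00 × 1.061 = 16,551.6000
P = D₁/(r − g) ⇒ r = D₁/P + g = 16,551.6000/383,126.57 + 0.061 = 0.043201 + 0.061 = 0.104201

10.42%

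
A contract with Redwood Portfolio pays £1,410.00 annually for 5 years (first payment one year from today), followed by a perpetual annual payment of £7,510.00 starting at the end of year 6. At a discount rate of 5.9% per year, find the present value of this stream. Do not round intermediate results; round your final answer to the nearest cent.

PV of 5-year annuity: £1,410.00 × [1 − (1+0.059)^−5] / 0.059 = 5955.62555
Perpetuity value at year 5: £7,510.00 / 0.059 = 127288.13559
PV of perpetuity: 127288.13559 / (1+0.059)^5 = 95567.03780
Total PV = 5955.62555 + 95567.03780 = 101522.66335

£101522.66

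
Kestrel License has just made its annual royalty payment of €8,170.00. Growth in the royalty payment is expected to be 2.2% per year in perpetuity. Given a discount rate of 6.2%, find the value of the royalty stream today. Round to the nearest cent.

D₁ = D₀ × (1 + g) = €8,170.00 × 1.022 = €8,349.7400
Growing perpetuity: P = D₁ / (r − g) = €8,349.7400 / (0.062 − 0.022) = €208,743.50

€208743.50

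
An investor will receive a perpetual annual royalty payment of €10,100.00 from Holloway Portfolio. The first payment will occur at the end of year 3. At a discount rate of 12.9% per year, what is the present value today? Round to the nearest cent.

€61424.80

Value at end of year 2: C / r = €10,100.00 / 0.129 = €78,294.5736
Discount to today: PV = €78,294.5736 / (1 + 0.129)^2 = €78,294.5736 / 1.274641 = €61,424.80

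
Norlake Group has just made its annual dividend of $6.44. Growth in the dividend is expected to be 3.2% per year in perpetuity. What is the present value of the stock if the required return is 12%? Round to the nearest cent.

$75.52

D₁ = D₀ × (1 + g) = $6.44 × 1.032 = $6.6461
Growing perpetuity: P = D₁ / (r − g) = $6.6461 / (0.12 − 0.032) = $75.52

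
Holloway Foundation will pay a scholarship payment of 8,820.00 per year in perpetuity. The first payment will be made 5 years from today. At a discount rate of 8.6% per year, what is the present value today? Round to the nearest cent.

73731.12

Value at end of year 4: C / r = 8,820.00 / 0.086 = 102,558.1395
Discount to today: PV = 102,558.1395 / (1 + 0.086)^4 = 102,558.1395 / 1.390975 = 73,731.12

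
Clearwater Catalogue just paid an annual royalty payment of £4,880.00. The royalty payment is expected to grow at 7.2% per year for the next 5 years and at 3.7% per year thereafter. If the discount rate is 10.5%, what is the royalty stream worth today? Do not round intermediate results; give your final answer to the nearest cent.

£86250.77

D_1 = 5231.36000
D_2 = 5608.01792
D_3 = 6011.79521
D_4 = 6444.64447
D_5 = 6908.65887
Terminal value at year 5: TV = D_5×(1+g_2)/(r−g_2) = 7164.27924/0.068 = 105357.04772
P_0 = D_1/(1+r)^1 + D_2/(1+r)^2 + D_3/(1+r)^3 + D_4/(1+r)^4 + D_5/(1+r)^5 + TV/(1+r)^5
    = 4734.26244 + 4592.87723 + 4455.71438 + 4322.64780 + 4193.55515 + 63951.71601 = 86250.77301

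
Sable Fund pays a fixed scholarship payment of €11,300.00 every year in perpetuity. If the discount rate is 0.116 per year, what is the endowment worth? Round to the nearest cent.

€97413.79

Level perpetuity: PV = C / r = €11,300.00 / 0.116 = €97,413.79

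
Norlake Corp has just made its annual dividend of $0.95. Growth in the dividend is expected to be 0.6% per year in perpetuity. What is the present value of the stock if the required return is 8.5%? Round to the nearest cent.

$12.10

D₁ = D₀ × (1 + g) = $0.95 × 1.006 = $0.9557
Growing perpetuity: P = D₁ / (r − g) = $0.9557 / (0.085 − 0.006) = $12.10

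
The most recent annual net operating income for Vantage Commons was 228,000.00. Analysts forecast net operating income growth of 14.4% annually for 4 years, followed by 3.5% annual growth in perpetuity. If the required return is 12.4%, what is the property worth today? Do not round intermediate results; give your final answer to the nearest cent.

D_1 = 260832.00000
D_2 = 298391.80800
D_3 = 341360.22835
D_4 = 390516.10123
Terminal value at year 4: TV = D_4×(1+g_2)/(r−g_2) = 404184.16478/0.089 = 4541395.10986
P_0 = D_1/(1+r)^1 + D_2/(1+r)^2 + D_3/(1+r)^3 + D_4/(1+r)^4 + TV/(1+r)^4
    = 232056.93950 + 236186.06654 + 240388.66559 + 244666.04398 + 2845273.65751 = 3798571.37312

3798571.37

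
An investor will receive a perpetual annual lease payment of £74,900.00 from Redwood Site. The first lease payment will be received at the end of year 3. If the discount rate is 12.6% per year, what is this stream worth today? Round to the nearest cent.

Value at end of year 2: C / r = £74,900.00 / 0.126 = £594,444.4444
Discount to today: PV = £594,444.4444 / (1 + 0.126)^2 = £594,444.4444 / 1.267876 = £468,850.62

£468850.62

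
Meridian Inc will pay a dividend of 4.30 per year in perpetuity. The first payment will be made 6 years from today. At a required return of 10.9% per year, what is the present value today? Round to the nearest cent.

Value at end of year 5: C / r = 4.30 / 0.109 = 39.4495
Discount to today: PV = 39.4495 / (1 + 0.109)^5 = 39.4495 / 1.677481 = 23.52

23.52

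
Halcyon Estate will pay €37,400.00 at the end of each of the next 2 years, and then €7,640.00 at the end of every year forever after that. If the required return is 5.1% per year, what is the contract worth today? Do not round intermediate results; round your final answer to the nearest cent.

PV of 2-year annuity: €37,400.00 × [1 − (1+0.051)^−2] / 0.051 = 69443.53663
Perpetuity value at year 2: €7,640.00 / 0.051 = 149803.92157
PV of perpetuity: 149803.92157 / (1+0.051)^2 = 135618.12959
Total PV = 69443.53663 + 135618.12959 = 205061.66622

€205061.67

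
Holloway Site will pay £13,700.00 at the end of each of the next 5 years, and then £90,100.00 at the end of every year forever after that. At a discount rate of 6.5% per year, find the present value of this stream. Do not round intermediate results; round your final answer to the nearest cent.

£1068659.94

PV of 5-year annuity: £13,700.00 × [1 − (1+0.065)^−5] / 0.065 = 56932.80830
Perpetuity value at year 5: £90,100.00 / 0.065 = 1386153.84615
PV of perpetuity: 1386153.84615 / (1+0.065)^5 = 1011727.12878
Total PV = 56932.80830 + 1011727.12878 = 1068659.93708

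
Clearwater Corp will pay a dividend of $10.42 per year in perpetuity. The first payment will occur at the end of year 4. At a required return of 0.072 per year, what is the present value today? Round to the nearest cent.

Value at end of year 3: C / r = $10.42 / 0.072 = $144.7222
Discount to today: PV = $144.7222 / (1 + 0.072)^3 = $144.7222 / 1.231925 = $117.48

$117.48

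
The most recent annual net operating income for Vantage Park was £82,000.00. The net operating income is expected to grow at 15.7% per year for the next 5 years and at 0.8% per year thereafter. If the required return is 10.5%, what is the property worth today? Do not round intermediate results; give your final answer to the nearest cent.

£1544047.89

D_1 = 94874.00000
D_2 = 109769.21800
D_3 = 127002.98523
D_4 = 146942.45391
D_5 = 170012.41917
Terminal value at year 5: TV = D_5×(1+g_2)/(r−g_2) = 171372.51852/0.097 = 1766726.99508
P_0 = D_1/(1+r)^1 + D_2/(1+r)^2 + D_3/(1+r)^3 + D_4/(1+r)^4 + D_5/(1+r)^5 + TV/(1+r)^5
    = 85858.82353 + 89899.23875 + 94129.79117 + 98559.42840 + 103197.51915 + 1072403.08556 = 1544047.88655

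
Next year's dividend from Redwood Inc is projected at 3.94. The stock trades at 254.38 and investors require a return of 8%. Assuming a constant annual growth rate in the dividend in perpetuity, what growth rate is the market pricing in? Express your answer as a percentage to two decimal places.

P = D₁/(r−g) ⇒ g = r − D₁/P = 0.08 − 3.94/254.38 = 0.064511

6.45%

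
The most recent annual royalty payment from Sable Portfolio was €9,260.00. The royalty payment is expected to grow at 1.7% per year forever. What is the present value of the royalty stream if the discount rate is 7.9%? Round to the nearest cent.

€151893.87

D₁ = D₀ × (1 + g) = €9,260.00 × 1.017 = €9,417.4200
Growing perpetuity: P = D₁ / (r − g) = €9,417.4200 / (0.079 − 0.017) = €151,893.87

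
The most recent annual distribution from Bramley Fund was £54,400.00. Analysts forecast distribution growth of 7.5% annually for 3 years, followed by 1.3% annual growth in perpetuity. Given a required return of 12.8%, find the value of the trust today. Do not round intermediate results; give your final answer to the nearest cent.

£563109.78

D_1 = 58480.00000
D_2 = 62866.00000
D_3 = 67580.95000
Terminal value at year 3: TV = D_3×(1+g_2)/(r−g_2) = 68459.50235/0.115 = 595300.02043
P_0 = D_1/(1+r)^1 + D_2/(1+r)^2 + D_3/(1+r)^3 + TV/(1+r)^3
    = 51843.97163 + 49408.04034 + 47086.56327 + 414771.20513 = 563109.78037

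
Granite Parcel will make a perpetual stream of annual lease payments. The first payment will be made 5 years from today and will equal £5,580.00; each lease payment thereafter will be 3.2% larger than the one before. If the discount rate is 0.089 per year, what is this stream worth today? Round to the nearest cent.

£69606.18

Value at end of year 4: C₁ / (r − g) = £5,580.00 / (0.089 − 0.032) = £97,894.7368
Discount to today: PV = £97,894.7368 / (1 + 0.089)^4 = £97,894.7368 / 1.406409 = £69,606.18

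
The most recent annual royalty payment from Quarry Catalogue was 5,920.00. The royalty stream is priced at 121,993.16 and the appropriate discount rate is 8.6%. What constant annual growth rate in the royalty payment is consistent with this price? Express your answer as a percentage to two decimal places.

3.57%

P = D₀(1+g)/(r−g) ⇒ P(r−g) = D₀(1+g) ⇒ g(P+D₀) = P·r − D₀
g = (P·r − D₀)/(P + D₀) = (121,993.16×0.086 − 5,920.00) / (121,993.16 + 5,920.00) = 0.035738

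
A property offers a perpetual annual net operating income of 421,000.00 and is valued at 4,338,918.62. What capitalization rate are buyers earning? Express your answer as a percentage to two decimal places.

P = C/r ⇒ r = C/P = 421,000.00/4,338,918.62 = 0.097029

9.70%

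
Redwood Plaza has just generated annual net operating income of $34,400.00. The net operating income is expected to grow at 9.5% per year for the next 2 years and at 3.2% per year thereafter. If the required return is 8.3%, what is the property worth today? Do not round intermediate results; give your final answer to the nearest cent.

$781553.20

D_1 = 37668.00000
D_2 = 41246.46000
Terminal value at year 2: TV = D_2×(1+g_2)/(r−g_2) = 42566.34672/0.051 = 834634.24941
P_0 = D_1/(1+r)^1 + D_2/(1+r)^2 + TV/(1+r)^2
    = 34781.16343 + 35166.55029 + 711605.48817 = 781553.20189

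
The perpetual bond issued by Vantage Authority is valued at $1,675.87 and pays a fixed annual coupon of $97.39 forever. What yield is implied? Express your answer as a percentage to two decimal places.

5.81%

P = C/r ⇒ r = C/P = $97.39/$1,675.87 = 0.058113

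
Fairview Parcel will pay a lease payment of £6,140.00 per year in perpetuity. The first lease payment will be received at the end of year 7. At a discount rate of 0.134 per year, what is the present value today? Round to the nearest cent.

Value at end of year 6: C / r = £6,140.00 / 0.134 = £45,820.8955
Discount to today: PV = £45,820.8955 / (1 + 0.134)^6 = £45,820.8955 / 2.126563 = £21,546.92

£21546.92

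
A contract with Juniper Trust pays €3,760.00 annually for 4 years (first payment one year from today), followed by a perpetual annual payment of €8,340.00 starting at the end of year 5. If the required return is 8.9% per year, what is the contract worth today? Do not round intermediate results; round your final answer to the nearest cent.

€78837.32

PV of 4-year annuity: €3,760.00 × [1 − (1+0.089)^−4] / 0.089 = 12208.13233
Perpetuity value at year 4: €8,340.00 / 0.089 = 93707.86517
PV of perpetuity: 93707.86517 / (1+0.089)^4 = 66629.18867
Total PV = 12208.13233 + 66629.18867 = 78837.32100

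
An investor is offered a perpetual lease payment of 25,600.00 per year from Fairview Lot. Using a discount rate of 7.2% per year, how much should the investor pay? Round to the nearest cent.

355555.56

Level perpetuity: PV = C / r = 25,600.00 / 0.072 = 355,555.56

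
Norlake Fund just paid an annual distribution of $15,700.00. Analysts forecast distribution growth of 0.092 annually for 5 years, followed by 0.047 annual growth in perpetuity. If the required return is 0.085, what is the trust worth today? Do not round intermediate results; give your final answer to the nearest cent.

D_1 = 17144.40000
D_2 = 18721.68480
D_3 = 20444.07980
D_4 = 22324.93514
D_5 = 24378.82918
Terminal value at year 5: TV = D_5×(1+g_2)/(r−g_2) = 25524.63415/0.038 = 671700.89863
P_0 = D_1/(1+r)^1 + D_2/(1+r)^2 + D_3/(1+r)^3 + D_4/(1+r)^4 + D_5/(1+r)^5 + TV/(1+r)^5
    = 15801.29032 + 15903.23413 + 16005.83564 + 16109.09910 + 16213.02877 + 446711.60845 = 526744.09641

$526744.10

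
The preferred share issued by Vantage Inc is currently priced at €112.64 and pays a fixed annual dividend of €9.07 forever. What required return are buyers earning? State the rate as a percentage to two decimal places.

8.05%

P = C/r ⇒ r = C/P = €9.07/€112.64 = 0.080522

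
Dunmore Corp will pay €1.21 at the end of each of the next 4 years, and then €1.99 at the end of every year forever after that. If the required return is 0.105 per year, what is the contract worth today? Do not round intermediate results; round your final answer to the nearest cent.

PV of 4-year annuity: €1.21 × [1 − (1+0.105)^−4] / 0.105 = 3.79439
Perpetuity value at year 4: €1.99 / 0.105 = 18.95238
PV of perpetuity: 18.95238 / (1+0.105)^4 = 12.71202
Total PV = 3.79439 + 12.71202 = 16.50641

€16.51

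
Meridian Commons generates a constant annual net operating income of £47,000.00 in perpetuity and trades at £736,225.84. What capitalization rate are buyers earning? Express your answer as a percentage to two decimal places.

P = C/r ⇒ r = C/P = £47,000.00/£736,225.84 = 0.063839

6.38%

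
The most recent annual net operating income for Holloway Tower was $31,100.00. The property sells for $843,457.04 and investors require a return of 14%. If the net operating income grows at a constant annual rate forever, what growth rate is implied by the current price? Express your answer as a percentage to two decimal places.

9.95%

P = D₀(1+g)/(r−g) ⇒ P(r−g) = D₀(1+g) ⇒ g(P+D₀) = P·r − D₀
g = (P·r − D₀)/(P + D₀) = ($843,457.04×0.14 − $31,100.00) / ($843,457.04 + $31,100.00) = 0.099461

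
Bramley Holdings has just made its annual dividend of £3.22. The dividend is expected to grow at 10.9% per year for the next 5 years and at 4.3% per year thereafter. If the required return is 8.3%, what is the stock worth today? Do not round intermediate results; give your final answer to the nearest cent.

£111.83

D_1 = 3.57098
D_2 = 3.96022
D_3 = 4.39188
D_4 = 4.87060
D_5 = 5.40149
Terminal value at year 5: TV = D_5×(1+g_2)/(r−g_2) = 5.63375/0.04 = 140.84386
P_0 = D_1/(1+r)^1 + D_2/(1+r)^2 + D_3/(1+r)^3 + D_4/(1+r)^4 + D_5/(1+r)^5 + TV/(1+r)^5
    = 3.29730 + 3.37646 + 3.45752 + 3.54053 + 3.62553 + 94.53565 = 111.83300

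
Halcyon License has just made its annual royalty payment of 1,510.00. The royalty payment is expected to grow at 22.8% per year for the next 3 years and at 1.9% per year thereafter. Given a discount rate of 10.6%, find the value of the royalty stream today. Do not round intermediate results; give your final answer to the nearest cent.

29813.05

D_1 = 1854.28000
D_2 = 2277.05584
D_3 = 2796.22457
Terminal value at year 3: TV = D_3×(1+g_2)/(r−g_2) = 2849.35284/0.087 = 32751.18205
P_0 = D_1/(1+r)^1 + D_2/(1+r)^2 + D_3/(1+r)^3 + TV/(1+r)^3
    = 1676.56420 + 1861.50166 + 2066.83909 + 24208.14980 = 29813.05475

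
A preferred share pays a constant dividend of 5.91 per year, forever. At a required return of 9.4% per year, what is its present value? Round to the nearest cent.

62.87

Level perpetuity: PV = C / r = 5.91 / 0.094 = 62.87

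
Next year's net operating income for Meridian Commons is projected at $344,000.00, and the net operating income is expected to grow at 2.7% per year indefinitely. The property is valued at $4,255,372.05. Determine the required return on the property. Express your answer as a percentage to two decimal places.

P = D₁/(r − g) ⇒ r = D₁/P + g = $344,000.0000/$4,255,372.05 + 0.027 = 0.080839 + 0.027 = 0.107839

10.78%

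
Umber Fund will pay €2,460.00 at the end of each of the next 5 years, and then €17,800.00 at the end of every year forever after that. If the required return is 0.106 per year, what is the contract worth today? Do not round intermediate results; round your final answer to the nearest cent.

PV of 5-year annuity: €2,460.00 × [1 − (1+0.106)^−5] / 0.106 = 9184.13796
Perpetuity value at year 5: €17,800.00 / 0.106 = 167924.52830
PV of perpetuity: 167924.52830 / (1+0.106)^5 = 101470.19669
Total PV = 9184.13796 + 101470.19669 = 110654.33465

€110654.33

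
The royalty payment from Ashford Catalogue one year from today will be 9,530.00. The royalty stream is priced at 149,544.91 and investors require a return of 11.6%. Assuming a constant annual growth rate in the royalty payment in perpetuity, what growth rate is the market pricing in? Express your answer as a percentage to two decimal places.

P = D₁/(r−g) ⇒ g = r − D₁/P = 0.116 − 9,530.00/149,544.91 = 0.052273

5.23%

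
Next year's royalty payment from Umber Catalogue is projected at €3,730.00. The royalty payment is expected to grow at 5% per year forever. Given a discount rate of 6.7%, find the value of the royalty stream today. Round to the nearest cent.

€219411.76

Growing perpetuity: P = D₁ / (r − g) = €3,730.0000 / (0.067 − 0.05) = €219,411.76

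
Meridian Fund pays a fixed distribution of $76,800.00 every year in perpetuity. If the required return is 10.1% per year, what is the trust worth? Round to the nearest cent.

$760396.04

Level perpetuity: PV = C / r = $76,800.00 / 0.101 = $760,396.04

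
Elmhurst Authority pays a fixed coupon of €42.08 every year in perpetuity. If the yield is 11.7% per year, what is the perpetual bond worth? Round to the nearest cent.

Level perpetuity: PV = C / r = €42.08 / 0.117 = €359.66

€359.66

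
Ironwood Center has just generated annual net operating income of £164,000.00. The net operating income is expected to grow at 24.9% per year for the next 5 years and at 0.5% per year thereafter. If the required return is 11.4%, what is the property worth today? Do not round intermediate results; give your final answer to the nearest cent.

£3849859.93

D_1 = 204836.00000
D_2 = 255840.16400
D_3 = 319544.36484
D_4 = 399110.91168
D_5 = 498489.52869
Terminal value at year 5: TV = D_5×(1+g_2)/(r−g_2) = 500981.97633/0.109 = 4596164.92048
P_0 = D_1/(1+r)^1 + D_2/(1+r)^2 + D_3/(1+r)^3 + D_4/(1+r)^4 + D_5/(1+r)^5 + TV/(1+r)^5
    = 183874.32675 + 206157.12218 + 231140.25638 + 259150.96967 + 290556.15900 + 2678981.09901 = 3849859.93300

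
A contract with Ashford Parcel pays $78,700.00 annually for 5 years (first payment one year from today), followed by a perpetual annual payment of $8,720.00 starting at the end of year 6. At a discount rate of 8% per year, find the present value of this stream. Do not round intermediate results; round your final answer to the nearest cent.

$388409.85

PV of 5-year annuity: $78,700.00 × [1 − (1+0.08)^−5] / 0.08 = 314226.27992
Perpetuity value at year 5: $8,720.00 / 0.08 = 109000.00000
PV of perpetuity: 109000.00000 / (1+0.08)^5 = 74183.56848
Total PV = 314226.27992 + 74183.56848 = 388409.84839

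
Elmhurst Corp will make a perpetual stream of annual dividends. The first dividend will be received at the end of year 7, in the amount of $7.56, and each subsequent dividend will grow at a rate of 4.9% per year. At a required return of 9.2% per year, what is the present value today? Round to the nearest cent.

$103.69

Value at end of year 6: C₁ / (r − g) = $7.56 / (0.092 − 0.049) = $175.8140
Discount to today: PV = $175.8140 / (1 + 0.092)^6 = $175.8140 / 1.695649 = $103.69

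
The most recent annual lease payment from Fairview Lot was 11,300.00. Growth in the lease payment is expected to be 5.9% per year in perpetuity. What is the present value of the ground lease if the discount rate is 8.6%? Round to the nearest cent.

D₁ = D₀ × (1 + g) = 11,300.00 × 1.059 = 11,966.7000
Growing perpetuity: P = D₁ / (r − g) = 11,966.7000 / (0.086 − 0.059) = 443,211.11

443211.11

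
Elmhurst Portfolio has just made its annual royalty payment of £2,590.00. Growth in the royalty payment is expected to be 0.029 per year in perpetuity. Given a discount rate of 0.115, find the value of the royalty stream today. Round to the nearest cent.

D₁ = D₀ × (1 + g) = £2,590.00 × 1.029 = £2,665.1100
Growing perpetuity: P = D₁ / (r − g) = £2,665.1100 / (0.115 − 0.029) = £30,989.65

£30989.65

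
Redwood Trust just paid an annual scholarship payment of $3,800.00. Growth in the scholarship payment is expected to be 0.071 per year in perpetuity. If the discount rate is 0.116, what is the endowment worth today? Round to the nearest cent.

D₁ = D₀ × (1 + g) = $3,800.00 × 1.071 = $4,069.8000
Growing perpetuity: P = D₁ / (r − g) = $4,069.8000 / (0.116 − 0.071) = $90,440.00

$90440.00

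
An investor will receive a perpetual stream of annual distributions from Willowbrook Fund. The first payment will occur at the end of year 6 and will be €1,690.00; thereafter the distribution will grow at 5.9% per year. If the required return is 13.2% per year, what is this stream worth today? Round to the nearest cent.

€12454.66

Value at end of year 5: C₁ / (r − g) = €1,690.00 / (0.132 − 0.059) = €23,150.6849
Discount to today: PV = €23,150.6849 / (1 + 0.132)^5 = €23,150.6849 / 1.858798 = €12,454.66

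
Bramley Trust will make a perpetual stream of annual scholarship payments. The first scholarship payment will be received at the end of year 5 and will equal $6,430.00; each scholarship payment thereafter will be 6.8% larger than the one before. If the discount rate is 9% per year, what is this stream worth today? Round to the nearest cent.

Value at end of year 4: C₁ / (r − g) = $6,430.00 / (0.09 − 0.068) = $292,272.7273
Discount to today: PV = $292,272.7273 / (1 + 0.09)^4 = $292,272.7273 / 1.411582 = $207,053.37

$207053.37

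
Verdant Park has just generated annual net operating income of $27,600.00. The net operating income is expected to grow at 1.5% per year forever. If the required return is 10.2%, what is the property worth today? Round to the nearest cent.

D₁ = D₀ × (1 + g) = $27,600.00 × 1.015 = $28,014.0000
Growing perpetuity: P = D₁ / (r − g) = $28,014.0000 / (0.102 − 0.015) = $322,000.00

$322000.00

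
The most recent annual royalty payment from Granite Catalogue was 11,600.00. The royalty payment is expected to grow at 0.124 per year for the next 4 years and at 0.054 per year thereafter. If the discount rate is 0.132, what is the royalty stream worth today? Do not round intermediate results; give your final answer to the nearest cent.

197950.40

D_1 = 13038.40000
D_2 = 14655.16160
D_3 = 16472.40164
D_4 = 18514.97944
Terminal value at year 4: TV = D_4×(1+g_2)/(r−g_2) = 19514.78833/0.078 = 250189.59399
P_0 = D_1/(1+r)^1 + D_2/(1+r)^2 + D_3/(1+r)^3 + D_4/(1+r)^4 + TV/(1+r)^4
    = 11518.02120 + 11436.62176 + 11355.79758 + 11275.54459 + 152364.41023 = 197950.39535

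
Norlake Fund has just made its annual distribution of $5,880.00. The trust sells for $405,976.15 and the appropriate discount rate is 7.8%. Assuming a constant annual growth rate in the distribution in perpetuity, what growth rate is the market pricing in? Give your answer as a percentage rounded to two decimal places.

P = D₀(1+g)/(r−g) ⇒ P(r−g) = D₀(1+g) ⇒ g(P+D₀) = P·r − D₀
g = (P·r − D₀)/(P + D₀) = ($405,976.15×0.078 − $5,880.00) / ($405,976.15 + $5,880.00) = 0.062610

6.26%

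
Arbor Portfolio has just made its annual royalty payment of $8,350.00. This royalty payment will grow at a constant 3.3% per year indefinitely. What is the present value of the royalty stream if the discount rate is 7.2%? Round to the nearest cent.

D₁ = D₀ × (1 + g) = $8,350.00 × 1.033 = $8,625.5500
Growing perpetuity: P = D₁ / (r − g) = $8,625.5500 / (0.072 − 0.033) = $221,167.95

$221167.95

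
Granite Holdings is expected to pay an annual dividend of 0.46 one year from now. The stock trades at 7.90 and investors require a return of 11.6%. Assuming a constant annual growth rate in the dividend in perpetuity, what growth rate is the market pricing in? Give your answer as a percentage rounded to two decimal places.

5.78%

P = D₁/(r−g) ⇒ g = r − D₁/P = 0.116 − 0.46/7.90 = 0.057772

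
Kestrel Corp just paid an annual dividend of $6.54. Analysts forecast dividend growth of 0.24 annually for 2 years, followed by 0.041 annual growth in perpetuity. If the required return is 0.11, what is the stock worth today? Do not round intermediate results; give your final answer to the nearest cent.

$138.60

D_1 = 8.10960
D_2 = 10.05590
Terminal value at year 2: TV = D_2×(1+g_2)/(r−g_2) = 10.46820/0.069 = 151.71299
P_0 = D_1/(1+r)^1 + D_2/(1+r)^2 + TV/(1+r)^2
    = 7.30595 + 8.16160 + 123.13366 = 138.60121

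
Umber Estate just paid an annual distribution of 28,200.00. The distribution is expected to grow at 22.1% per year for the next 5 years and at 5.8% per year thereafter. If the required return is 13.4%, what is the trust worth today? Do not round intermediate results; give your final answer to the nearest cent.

D_1 = 34432.20000
D_2 = 42041.71620
D_3 = 51332.93548
D_4 = 62677.51422
D_5 = 76529.24486
Terminal value at year 5: TV = D_5×(1+g_2)/(r−g_2) = 80967.94107/0.076 = 1065367.64561
P_0 = D_1/(1+r)^1 + D_2/(1+r)^2 + D_3/(1+r)^3 + D_4/(1+r)^4 + D_5/(1+r)^5 + TV/(1+r)^5
    = 30363.49206 + 32692.96632 + 35201.15686 + 37901.77471 + 40809.58283 + 568112.35042 = 745081.32321

745081.32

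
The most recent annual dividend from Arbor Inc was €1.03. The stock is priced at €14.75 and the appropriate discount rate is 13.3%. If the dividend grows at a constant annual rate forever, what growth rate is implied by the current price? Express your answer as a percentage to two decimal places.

P = D₀(1+g)/(r−g) ⇒ P(r−g) = D₀(1+g) ⇒ g(P+D₀) = P·r − D₀
g = (P·r − D₀)/(P + D₀) = (€14.75×0.133 − €1.03) / (€14.75 + €1.03) = 0.059046

5.90%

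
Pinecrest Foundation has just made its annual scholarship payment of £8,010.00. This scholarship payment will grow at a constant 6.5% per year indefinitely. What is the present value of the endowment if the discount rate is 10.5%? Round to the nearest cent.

£213266.25

D₁ = D₀ × (1 + g) = £8,010.00 × 1.065 = £8,530.6500
Growing perpetuity: P = D₁ / (r − g) = £8,530.6500 / (0.105 − 0.065) = £213,266.25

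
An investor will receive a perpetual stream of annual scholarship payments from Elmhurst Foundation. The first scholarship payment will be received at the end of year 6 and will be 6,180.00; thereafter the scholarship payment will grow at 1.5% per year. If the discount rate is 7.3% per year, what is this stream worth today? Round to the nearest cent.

74913.81

Value at end of year 5: C₁ / (r − g) = 6,180.00 / (0.073 − 0.015) = 106,551.7241
Discount to today: PV = 106,551.7241 / (1 + 0.073)^5 = 106,551.7241 / 1.422324 = 74,913.81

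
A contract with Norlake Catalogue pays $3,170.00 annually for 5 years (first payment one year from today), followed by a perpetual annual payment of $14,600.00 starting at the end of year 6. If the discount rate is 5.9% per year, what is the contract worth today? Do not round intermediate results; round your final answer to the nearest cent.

$199179.05

PV of 5-year annuity: $3,170.00 × [1 − (1+0.059)^−5] / 0.059 = 13389.59787
Perpetuity value at year 5: $14,600.00 / 0.059 = 247457.62712
PV of perpetuity: 247457.62712 / (1+0.059)^5 = 185789.44766
Total PV = 13389.59787 + 185789.44766 = 199179.04553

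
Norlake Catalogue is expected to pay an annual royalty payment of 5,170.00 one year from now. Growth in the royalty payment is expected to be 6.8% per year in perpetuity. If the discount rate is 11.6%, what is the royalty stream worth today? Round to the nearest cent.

Growing perpetuity: P = D₁ / (r − g) = 5,170.0000 / (0.116 − 0.068) = 107,708.33

107708.33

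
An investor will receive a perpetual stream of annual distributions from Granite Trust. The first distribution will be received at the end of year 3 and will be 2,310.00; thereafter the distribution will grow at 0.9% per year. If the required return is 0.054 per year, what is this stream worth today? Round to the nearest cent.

Value at end of year 2: C₁ / (r − g) = 2,310.00 / (0.054 − 0.009) = 51,333.3333
Discount to today: PV = 51,333.3333 / (1 + 0.054)^2 = 51,333.3333 / 1.110916 = 46,208.11

46208.11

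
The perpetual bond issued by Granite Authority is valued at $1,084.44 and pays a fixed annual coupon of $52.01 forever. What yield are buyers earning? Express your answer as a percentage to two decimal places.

4.80%

P = C/r ⇒ r = C/P = $52.01/$1,084.44 = 0.047960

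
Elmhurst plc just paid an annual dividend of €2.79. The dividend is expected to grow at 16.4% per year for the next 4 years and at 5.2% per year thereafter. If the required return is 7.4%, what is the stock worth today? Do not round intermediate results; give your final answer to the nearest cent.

D_1 = 3.24756
D_2 = 3.78016
D_3 = 4.40011
D_4 = 5.12172
Terminal value at year 4: TV = D_4×(1+g_2)/(r−g_2) = 5.38805/0.022 = 244.91150
P_0 = D_1/(1+r)^1 + D_2/(1+r)^2 + D_3/(1+r)^3 + D_4/(1+r)^4 + TV/(1+r)^4
    = 3.02380 + 3.27719 + 3.55181 + 3.84945 + 184.07383 = 197.77609

€197.78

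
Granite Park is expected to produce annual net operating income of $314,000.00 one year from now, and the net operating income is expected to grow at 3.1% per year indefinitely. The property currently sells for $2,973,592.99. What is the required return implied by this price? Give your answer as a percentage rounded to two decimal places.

13.66%

P = D₁/(r − g) ⇒ r = D₁/P + g = $314,000.0000/$2,973,592.99 + 0.031 = 0.105596 + 0.031 = 0.136596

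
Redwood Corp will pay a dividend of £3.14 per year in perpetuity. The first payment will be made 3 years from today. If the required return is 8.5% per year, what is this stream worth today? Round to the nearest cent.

£31.38

Value at end of year 2: C / r = £3.14 / 0.085 = £36.9412
Discount to today: PV = £36.9412 / (1 + 0.085)^2 = £36.9412 / 1.177225 = £31.38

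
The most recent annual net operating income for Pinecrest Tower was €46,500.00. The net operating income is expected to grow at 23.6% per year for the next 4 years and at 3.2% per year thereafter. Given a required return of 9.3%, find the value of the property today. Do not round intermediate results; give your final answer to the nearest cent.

D_1 = 57474.00000
D_2 = 71037.86400
D_3 = 87802.79990
D_4 = 108524.26068
Terminal value at year 4: TV = D_4×(1+g_2)/(r−g_2) = 111997.03702/0.061 = 1836017.00038
P_0 = D_1/(1+r)^1 + D_2/(1+r)^2 + D_3/(1+r)^3 + D_4/(1+r)^4 + TV/(1+r)^4
    = 52583.71455 + 59463.37711 + 67243.12361 + 76040.71435 + 1286459.29849 = 1541790.22811

€1541790.23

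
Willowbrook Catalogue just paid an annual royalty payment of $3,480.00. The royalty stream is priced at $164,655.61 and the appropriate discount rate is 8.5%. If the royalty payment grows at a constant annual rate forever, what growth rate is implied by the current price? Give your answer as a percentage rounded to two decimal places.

P = D₀(1+g)/(r−g) ⇒ P(r−g) = D₀(1+g) ⇒ g(P+D₀) = P·r − D₀
g = (P·r − D₀)/(P + D₀) = ($164,655.61×0.085 − $3,480.00) / ($164,655.61 + $3,480.00) = 0.062543

6.25%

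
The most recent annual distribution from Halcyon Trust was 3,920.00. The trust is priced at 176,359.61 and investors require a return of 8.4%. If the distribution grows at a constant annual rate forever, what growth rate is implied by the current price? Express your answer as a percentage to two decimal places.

6.04%

P = D₀(1+g)/(r−g) ⇒ P(r−g) = D₀(1+g) ⇒ g(P+D₀) = P·r − D₀
g = (P·r − D₀)/(P + D₀) = (176,359.61×0.084 − 3,920.00) / (176,359.61 + 3,920.00) = 0.060430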